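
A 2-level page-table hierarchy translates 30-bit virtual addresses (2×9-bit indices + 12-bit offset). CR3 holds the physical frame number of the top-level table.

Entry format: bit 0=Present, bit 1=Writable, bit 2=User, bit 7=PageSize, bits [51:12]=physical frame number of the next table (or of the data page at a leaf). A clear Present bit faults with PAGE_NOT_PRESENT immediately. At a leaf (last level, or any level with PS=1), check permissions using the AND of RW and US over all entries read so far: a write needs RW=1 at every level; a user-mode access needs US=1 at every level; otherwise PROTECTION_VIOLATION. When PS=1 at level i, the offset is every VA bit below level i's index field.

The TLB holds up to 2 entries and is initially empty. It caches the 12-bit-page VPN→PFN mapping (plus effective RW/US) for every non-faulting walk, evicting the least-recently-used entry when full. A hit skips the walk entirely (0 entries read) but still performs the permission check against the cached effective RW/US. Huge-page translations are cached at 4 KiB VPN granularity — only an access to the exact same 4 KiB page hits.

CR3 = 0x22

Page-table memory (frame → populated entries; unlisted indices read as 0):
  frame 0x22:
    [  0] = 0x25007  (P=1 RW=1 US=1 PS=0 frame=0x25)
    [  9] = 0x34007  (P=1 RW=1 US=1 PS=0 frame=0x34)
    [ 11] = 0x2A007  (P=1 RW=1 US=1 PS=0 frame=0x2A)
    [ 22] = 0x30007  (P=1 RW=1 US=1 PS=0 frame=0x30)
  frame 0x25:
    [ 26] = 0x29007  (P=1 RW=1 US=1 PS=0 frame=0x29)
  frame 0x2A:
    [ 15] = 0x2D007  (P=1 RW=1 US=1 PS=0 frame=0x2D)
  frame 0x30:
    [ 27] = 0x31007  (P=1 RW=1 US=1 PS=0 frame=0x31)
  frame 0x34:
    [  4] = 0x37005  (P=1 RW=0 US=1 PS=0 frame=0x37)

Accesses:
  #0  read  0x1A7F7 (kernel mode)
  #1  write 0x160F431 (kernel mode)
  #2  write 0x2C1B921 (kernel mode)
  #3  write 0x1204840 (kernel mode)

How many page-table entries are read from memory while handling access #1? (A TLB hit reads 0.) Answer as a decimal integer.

Trace:
#0 VA=0x1A7F7 (r,kernel):
  [0] read 0x22 idx=0: raw=0x25007 flags P=1 W=1 U=1 S=0
  [1] read 0x25 idx=26: raw=0x29007 flags P=1 W=1 U=1 S=0
  → PA=0x297F7  (2 entries read)
#1 VA=0x160F431 (w,kernel):
  [0] read 0x22 idx=11: raw=0x2A007 flags P=1 W=1 U=1 S=0
  [1] read 0x2A idx=15: raw=0x2D007 flags P=1 W=1 U=1 S=0
  → PA=0x2D431  (2 entries read)
#2 VA=0x2C1B921 (w,kernel):
  [0] read 0x22 idx=22: raw=0x30007 flags P=1 W=1 U=1 S=0
  [1] read 0x30 idx=27: raw=0x31007 flags P=1 W=1 U=1 S=0
  → PA=0x31921  (2 entries read)
#3 VA=0x1204840 (w,kernel):
  [0] read 0x22 idx=9: raw=0x34007 flags P=1 W=1 U=1 S=0
  [1] read 0x34 idx=4: raw=0x37005 flags P=1 W=0 U=1 S=0
  → PROTECTION_VIOLATION  (2 entries read)

Entries read for #1: 2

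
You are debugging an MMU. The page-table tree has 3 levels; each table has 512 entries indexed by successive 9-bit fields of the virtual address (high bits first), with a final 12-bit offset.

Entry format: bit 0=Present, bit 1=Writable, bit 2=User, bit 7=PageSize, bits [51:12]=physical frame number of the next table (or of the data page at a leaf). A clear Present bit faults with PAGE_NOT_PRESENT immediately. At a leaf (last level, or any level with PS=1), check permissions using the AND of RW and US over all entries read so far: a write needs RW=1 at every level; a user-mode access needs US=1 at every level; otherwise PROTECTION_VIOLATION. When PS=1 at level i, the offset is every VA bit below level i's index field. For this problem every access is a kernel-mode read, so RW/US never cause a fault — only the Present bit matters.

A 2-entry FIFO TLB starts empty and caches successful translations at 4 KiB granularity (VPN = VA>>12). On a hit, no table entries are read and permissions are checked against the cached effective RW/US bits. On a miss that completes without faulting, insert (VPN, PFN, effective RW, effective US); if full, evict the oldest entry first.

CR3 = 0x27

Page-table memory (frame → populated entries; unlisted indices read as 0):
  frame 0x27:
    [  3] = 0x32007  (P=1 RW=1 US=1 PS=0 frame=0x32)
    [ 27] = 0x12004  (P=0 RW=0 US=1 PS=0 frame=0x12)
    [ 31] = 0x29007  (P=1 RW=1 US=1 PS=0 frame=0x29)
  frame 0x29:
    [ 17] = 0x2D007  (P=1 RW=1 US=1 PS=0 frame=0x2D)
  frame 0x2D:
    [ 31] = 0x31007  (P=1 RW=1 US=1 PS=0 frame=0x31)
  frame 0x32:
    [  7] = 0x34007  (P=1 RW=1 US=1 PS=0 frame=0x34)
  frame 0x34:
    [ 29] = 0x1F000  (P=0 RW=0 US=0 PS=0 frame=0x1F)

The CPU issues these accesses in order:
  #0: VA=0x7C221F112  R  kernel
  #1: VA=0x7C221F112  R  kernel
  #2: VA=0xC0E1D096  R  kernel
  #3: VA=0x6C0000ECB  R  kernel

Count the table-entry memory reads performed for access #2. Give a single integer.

Trace:
#0 VA=0x7C221F112 (r,kernel):
  lvl0: tbl 0x27, slot 31 ⇒ 0x29007 (P1/RW1/US1/PS0)
  lvl1: tbl 0x29, slot 17 ⇒ 0x2D007 (P1/RW1/US1/PS0)
  lvl2: tbl 0x2D, slot 31 ⇒ 0x31007 (P1/RW1/US1/PS0)
  → PA=0x31112  (3 entries read)
#1 VA=0x7C221F112 (r,kernel):
  TLB hit vpn=0x7C221F → PA=0x31112
#2 VA=0xC0E1D096 (r,kernel):
  lvl0: tbl 0x27, slot 3 ⇒ 0x32007 (P1/RW1/US1/PS0)
  lvl1: tbl 0x32, slot 7 ⇒ 0x34007 (P1/RW1/US1/PS0)
  lvl2: tbl 0x34, slot 29 ⇒ 0x1F000 (P0/RW0/US0/PS0)
  → PAGE_NOT_PRESENT  (3 entries read)
#3 VA=0x6C0000ECB (r,kernel):
  lvl0: tbl 0x27, slot 27 ⇒ 0x12004 (P0/RW0/US1/PS0)
  → PAGE_NOT_PRESENT  (1 entries read)

Entries read for #2: 3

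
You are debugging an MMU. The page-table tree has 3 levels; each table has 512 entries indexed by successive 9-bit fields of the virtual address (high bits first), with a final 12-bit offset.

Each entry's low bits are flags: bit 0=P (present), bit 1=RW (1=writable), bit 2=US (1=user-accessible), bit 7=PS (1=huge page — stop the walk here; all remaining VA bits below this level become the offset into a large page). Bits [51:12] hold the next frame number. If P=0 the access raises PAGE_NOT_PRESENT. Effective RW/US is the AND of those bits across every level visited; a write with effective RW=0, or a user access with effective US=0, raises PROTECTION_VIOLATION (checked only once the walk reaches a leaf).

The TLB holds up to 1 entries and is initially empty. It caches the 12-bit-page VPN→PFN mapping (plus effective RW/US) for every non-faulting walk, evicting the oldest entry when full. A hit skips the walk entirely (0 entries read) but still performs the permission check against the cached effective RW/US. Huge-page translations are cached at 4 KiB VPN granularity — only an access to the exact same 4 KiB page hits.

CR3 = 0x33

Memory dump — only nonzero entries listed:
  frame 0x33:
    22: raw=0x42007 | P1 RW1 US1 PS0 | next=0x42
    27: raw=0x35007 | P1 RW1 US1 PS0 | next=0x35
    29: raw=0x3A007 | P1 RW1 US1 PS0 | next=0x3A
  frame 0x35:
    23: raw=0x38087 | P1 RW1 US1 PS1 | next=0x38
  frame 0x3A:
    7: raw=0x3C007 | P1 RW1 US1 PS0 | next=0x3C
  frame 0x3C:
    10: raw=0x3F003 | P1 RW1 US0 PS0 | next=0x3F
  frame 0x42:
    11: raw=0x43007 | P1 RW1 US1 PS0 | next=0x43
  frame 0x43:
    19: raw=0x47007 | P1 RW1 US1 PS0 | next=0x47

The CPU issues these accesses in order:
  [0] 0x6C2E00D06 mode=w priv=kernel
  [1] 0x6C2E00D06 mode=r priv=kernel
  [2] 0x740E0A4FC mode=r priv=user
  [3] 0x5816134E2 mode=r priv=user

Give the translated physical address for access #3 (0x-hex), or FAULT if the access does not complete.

Walk each access:
#0 VA=0x6C2E00D06 (w,kernel):
  L0: frame=0x33 idx=27 entry=0x35007 [P=1 RW=1 US=1 PS=0]
  L1: frame=0x35 idx=23 entry=0x38087 [P=1 RW=1 US=1 PS=1]
  ⇒ phys 0x38D06 (huge @L1)  [2 reads]
#1 VA=0x6C2E00D06 (r,kernel):
  TLB hit vpn=0x6C2E00 → PA=0x38D06
#2 VA=0x740E0A4FC (r,user):
  L0: frame=0x33 idx=29 entry=0x3A007 [P=1 RW=1 US=1 PS=0]
  L1: frame=0x3A idx=7 entry=0x3C007 [P=1 RW=1 US=1 PS=0]
  L2: frame=0x3C idx=10 entry=0x3F003 [P=1 RW=1 US=0 PS=0]
  ✗ PROTECTION_VIOLATION  [3 reads]
#3 VA=0x5816134E2 (r,user):
  L0: frame=0x33 idx=22 entry=0x42007 [P=1 RW=1 US=1 PS=0]
  L1: frame=0x42 idx=11 entry=0x43007 [P=1 RW=1 US=1 PS=0]
  L2: frame=0x43 idx=19 entry=0x47007 [P=1 RW=1 US=1 PS=0]
  ⇒ phys 0x474E2  [3 reads]

Access #3 PA: 0x474E2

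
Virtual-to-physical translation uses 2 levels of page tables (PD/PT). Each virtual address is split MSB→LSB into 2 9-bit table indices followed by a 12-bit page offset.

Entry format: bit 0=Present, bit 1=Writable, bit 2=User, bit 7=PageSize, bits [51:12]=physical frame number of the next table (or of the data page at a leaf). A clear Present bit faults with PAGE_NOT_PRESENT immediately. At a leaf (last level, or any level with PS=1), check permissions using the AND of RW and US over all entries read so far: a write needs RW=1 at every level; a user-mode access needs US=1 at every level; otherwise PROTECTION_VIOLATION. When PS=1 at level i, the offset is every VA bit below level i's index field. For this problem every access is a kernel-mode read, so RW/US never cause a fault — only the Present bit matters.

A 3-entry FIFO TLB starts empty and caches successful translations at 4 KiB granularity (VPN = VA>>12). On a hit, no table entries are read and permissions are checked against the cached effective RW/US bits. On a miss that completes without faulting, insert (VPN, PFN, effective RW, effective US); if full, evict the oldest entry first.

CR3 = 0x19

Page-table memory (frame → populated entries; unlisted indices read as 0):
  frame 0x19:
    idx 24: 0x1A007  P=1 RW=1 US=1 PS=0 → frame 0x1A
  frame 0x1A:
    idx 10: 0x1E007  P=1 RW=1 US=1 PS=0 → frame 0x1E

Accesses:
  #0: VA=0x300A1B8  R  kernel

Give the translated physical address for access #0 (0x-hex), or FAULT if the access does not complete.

Walk each access:
#0 VA=0x300A1B8 (r,kernel):
  L0: frame=0x19 idx=24 entry=0x1A007 [P=1 RW=1 US=1 PS=0]
  L1: frame=0x1A idx=10 entry=0x1E007 [P=1 RW=1 US=1 PS=0]
  ⇒ phys 0x1E1B8  [2 reads]

Access #0 PA: 0x1E1B8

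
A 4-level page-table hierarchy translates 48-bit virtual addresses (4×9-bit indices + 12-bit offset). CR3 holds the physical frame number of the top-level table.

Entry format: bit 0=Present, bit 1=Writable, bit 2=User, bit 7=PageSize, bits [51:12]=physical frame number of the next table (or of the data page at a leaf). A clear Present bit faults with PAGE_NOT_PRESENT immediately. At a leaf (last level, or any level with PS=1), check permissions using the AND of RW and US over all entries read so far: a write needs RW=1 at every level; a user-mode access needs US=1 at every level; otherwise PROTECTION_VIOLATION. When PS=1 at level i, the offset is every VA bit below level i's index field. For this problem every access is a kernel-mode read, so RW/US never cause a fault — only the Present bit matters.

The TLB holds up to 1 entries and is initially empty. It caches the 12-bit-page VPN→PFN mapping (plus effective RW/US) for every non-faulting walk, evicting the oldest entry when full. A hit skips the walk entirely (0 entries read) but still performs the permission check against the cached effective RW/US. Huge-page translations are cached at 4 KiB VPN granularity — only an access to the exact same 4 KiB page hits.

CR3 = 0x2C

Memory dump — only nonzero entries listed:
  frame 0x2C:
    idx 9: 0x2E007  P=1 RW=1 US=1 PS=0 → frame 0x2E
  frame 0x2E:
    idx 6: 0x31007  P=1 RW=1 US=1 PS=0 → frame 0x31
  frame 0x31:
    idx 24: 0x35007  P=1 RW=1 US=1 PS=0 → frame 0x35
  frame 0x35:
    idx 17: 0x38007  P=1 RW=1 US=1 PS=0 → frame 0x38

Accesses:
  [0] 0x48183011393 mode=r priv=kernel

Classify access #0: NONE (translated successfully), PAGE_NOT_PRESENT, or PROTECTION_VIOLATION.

Walk each access:
#0 VA=0x48183011393 (r,kernel):
  L0: frame=0x2C idx=9 entry=0x2E007 [P=1 RW=1 US=1 PS=0]
  L1: frame=0x2E idx=6 entry=0x31007 [P=1 RW=1 US=1 PS=0]
  L2: frame=0x31 idx=24 entry=0x35007 [P=1 RW=1 US=1 PS=0]
  L3: frame=0x35 idx=17 entry=0x38007 [P=1 RW=1 US=1 PS=0]
  ⇒ phys 0x38393  [4 reads]

Access #0 fault: NONE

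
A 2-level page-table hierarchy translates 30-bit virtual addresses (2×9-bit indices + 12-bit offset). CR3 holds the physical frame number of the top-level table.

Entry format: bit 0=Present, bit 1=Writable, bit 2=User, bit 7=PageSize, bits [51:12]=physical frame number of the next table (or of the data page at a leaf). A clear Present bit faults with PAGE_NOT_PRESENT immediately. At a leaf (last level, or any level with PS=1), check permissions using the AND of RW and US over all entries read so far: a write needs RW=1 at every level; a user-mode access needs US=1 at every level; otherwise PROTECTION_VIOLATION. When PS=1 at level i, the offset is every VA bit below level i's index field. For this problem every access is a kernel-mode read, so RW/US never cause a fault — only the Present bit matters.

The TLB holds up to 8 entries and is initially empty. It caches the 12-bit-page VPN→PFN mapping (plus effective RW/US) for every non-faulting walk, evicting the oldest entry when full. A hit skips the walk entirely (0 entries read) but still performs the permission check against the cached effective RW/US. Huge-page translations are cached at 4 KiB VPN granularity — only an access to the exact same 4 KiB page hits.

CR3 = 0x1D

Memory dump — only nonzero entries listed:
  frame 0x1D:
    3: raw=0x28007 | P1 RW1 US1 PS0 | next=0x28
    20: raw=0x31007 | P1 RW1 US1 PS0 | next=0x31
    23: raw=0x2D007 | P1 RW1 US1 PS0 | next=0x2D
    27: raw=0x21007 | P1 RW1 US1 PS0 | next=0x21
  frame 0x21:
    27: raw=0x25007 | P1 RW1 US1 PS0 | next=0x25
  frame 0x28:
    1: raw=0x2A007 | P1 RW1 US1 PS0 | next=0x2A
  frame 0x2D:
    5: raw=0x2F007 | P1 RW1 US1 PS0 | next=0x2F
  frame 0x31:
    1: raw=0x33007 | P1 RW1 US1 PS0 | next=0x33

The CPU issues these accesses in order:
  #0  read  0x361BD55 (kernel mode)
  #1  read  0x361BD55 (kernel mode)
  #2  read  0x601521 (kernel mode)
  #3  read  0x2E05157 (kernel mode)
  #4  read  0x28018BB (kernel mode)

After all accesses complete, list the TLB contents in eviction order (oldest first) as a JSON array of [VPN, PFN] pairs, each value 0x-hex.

Per-access translation:
#0 VA=0x361BD55 (r,kernel):
  L0 @0x1D[27] → 0x21007  P=1,RW=1,US=1,PS=0
  L1 @0x21[27] → 0x25007  P=1,RW=1,US=1,PS=0
  ✓ 0x25D55  — 2 lookups
#1 VA=0x361BD55 (r,kernel):
  TLB hit vpn=0x361B → PA=0x25D55
#2 VA=0x601521 (r,kernel):
  L0 @0x1D[3] → 0x28007  P=1,RW=1,US=1,PS=0
  L1 @0x28[1] → 0x2A007  P=1,RW=1,US=1,PS=0
  ✓ 0x2A521  — 2 lookups
#3 VA=0x2E05157 (r,kernel):
  L0 @0x1D[23] → 0x2D007  P=1,RW=1,US=1,PS=0
  L1 @0x2D[5] → 0x2F007  P=1,RW=1,US=1,PS=0
  ✓ 0x2F157  — 2 lookups
#4 VA=0x28018BB (r,kernel):
  L0 @0x1D[20] → 0x31007  P=1,RW=1,US=1,PS=0
  L1 @0x31[1] → 0x33007  P=1,RW=1,US=1,PS=0
  ✓ 0x338BB  — 2 lookups

TLB: [["0x361B", "0x25"], ["0x601", "0x2A"], ["0x2E05", "0x2F"], ["0x2801", "0x33"]]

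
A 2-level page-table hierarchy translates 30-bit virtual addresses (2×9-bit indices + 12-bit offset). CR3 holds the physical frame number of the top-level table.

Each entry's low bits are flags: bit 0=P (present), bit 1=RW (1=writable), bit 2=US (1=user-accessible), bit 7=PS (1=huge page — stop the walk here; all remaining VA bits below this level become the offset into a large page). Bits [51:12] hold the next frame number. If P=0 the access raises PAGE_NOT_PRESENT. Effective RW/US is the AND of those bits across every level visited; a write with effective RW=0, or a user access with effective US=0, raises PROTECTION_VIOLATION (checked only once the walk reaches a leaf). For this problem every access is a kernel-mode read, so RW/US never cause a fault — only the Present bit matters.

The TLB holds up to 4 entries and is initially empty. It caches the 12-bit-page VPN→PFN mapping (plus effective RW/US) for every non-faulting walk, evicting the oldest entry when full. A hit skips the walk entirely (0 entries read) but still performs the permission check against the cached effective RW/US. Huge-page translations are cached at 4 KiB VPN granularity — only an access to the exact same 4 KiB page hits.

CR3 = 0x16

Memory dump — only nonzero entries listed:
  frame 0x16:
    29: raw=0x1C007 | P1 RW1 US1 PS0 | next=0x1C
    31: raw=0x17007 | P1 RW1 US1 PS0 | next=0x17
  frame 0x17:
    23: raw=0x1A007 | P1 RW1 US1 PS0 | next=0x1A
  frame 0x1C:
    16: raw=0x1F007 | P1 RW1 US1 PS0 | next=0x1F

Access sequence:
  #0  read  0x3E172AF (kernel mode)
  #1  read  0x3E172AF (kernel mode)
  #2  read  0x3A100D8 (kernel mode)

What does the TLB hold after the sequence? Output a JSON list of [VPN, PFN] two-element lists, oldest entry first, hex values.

Trace:
#0 VA=0x3E172AF (r,kernel):
  lvl0: tbl 0x16, slot 31 ⇒ 0x17007 (P1/RW1/US1/PS0)
  lvl1: tbl 0x17, slot 23 ⇒ 0x1A007 (P1/RW1/US1/PS0)
  ✓ 0x1A2AF  — 2 lookups
#1 VA=0x3E172AF (r,kernel):
  TLB hit vpn=0x3E17 → PA=0x1A2AF
#2 VA=0x3A100D8 (r,kernel):
  lvl0: tbl 0x16, slot 29 ⇒ 0x1C007 (P1/RW1/US1/PS0)
  lvl1: tbl 0x1C, slot 16 ⇒ 0x1F007 (P1/RW1/US1/PS0)
  ✓ 0x1F0D8  — 2 lookups

TLB: [["0x3E17", "0x1A"], ["0x3A10", "0x1F"]]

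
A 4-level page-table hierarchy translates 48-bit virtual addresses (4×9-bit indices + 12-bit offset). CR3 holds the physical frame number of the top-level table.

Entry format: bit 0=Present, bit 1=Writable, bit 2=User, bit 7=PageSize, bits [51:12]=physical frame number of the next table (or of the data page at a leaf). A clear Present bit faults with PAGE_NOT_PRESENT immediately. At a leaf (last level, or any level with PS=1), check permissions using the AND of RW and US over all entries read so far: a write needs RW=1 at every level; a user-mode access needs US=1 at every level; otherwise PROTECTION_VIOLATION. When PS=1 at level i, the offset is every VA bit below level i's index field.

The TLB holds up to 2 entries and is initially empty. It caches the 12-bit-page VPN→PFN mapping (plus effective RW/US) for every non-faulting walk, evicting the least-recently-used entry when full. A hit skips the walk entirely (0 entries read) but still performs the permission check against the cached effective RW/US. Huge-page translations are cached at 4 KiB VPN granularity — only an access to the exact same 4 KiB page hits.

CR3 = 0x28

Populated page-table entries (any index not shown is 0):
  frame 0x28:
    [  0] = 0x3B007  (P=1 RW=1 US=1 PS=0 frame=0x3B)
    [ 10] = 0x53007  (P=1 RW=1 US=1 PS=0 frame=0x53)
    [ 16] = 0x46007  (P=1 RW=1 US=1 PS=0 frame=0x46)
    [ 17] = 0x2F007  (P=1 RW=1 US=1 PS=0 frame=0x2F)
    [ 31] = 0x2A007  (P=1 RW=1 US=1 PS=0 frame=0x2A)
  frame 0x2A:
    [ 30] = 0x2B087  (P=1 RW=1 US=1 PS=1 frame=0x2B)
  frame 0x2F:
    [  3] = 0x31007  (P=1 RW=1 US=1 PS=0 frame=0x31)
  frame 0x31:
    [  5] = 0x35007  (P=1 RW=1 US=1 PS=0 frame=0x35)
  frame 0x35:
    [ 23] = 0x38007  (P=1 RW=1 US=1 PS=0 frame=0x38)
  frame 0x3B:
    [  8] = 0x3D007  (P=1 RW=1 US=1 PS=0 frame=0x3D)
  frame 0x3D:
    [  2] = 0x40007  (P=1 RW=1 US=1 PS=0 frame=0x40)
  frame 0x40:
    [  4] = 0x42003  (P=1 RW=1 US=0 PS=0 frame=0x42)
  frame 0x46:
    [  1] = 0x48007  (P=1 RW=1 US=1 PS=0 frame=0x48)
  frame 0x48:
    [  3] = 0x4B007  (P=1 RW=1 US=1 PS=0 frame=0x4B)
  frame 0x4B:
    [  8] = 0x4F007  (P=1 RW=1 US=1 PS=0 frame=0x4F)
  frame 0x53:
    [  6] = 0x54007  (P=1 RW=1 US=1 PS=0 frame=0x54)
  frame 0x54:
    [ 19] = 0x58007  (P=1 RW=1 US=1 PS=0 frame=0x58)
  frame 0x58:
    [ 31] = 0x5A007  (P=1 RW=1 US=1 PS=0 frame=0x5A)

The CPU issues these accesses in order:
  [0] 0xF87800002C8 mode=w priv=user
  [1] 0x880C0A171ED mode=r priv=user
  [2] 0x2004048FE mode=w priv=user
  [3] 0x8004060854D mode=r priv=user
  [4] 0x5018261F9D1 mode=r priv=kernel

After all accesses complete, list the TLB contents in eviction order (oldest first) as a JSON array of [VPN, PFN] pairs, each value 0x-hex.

Per-access translation:
#0 VA=0xF87800002C8 (w,user):
  lvl0: tbl 0x28, slot 31 ⇒ 0x2A007 (P1/RW1/US1/PS0)
  lvl1: tbl 0x2A, slot 30 ⇒ 0x2B087 (P1/RW1/US1/PS1)
  ✓ 0x2B2C8 (huge @L1)  — 2 lookups
#1 VA=0x880C0A171ED (r,user):
  lvl0: tbl 0x28, slot 17 ⇒ 0x2F007 (P1/RW1/US1/PS0)
  lvl1: tbl 0x2F, slot 3 ⇒ 0x31007 (P1/RW1/US1/PS0)
  lvl2: tbl 0x31, slot 5 ⇒ 0x35007 (P1/RW1/US1/PS0)
  lvl3: tbl 0x35, slot 23 ⇒ 0x38007 (P1/RW1/US1/PS0)
  ✓ 0x381ED  — 4 lookups
#2 VA=0x2004048FE (w,user):
  lvl0: tbl 0x28, slot 0 ⇒ 0x3B007 (P1/RW1/US1/PS0)
  lvl1: tbl 0x3B, slot 8 ⇒ 0x3D007 (P1/RW1/US1/PS0)
  lvl2: tbl 0x3D, slot 2 ⇒ 0x40007 (P1/RW1/US1/PS0)
  lvl3: tbl 0x40, slot 4 ⇒ 0x42003 (P1/RW1/US0/PS0)
  → PROTECTION_VIOLATION  (4 entries read)
#3 VA=0x8004060854D (r,user):
  lvl0: tbl 0x28, slot 16 ⇒ 0x46007 (P1/RW1/US1/PS0)
  lvl1: tbl 0x46, slot 1 ⇒ 0x48007 (P1/RW1/US1/PS0)
  lvl2: tbl 0x48, slot 3 ⇒ 0x4B007 (P1/RW1/US1/PS0)
  lvl3: tbl 0x4B, slot 8 ⇒ 0x4F007 (P1/RW1/US1/PS0)
  ✓ 0x4F54D  — 4 lookups
#4 VA=0x5018261F9D1 (r,kernel):
  lvl0: tbl 0x28, slot 10 ⇒ 0x53007 (P1/RW1/US1/PS0)
  lvl1: tbl 0x53, slot 6 ⇒ 0x54007 (P1/RW1/US1/PS0)
  lvl2: tbl 0x54, slot 19 ⇒ 0x58007 (P1/RW1/US1/PS0)
  lvl3: tbl 0x58, slot 31 ⇒ 0x5A007 (P1/RW1/US1/PS0)
  ✓ 0x5A9D1  — 4 lookups

TLB: [["0x80040608", "0x4F"], ["0x5018261F", "0x5A"]]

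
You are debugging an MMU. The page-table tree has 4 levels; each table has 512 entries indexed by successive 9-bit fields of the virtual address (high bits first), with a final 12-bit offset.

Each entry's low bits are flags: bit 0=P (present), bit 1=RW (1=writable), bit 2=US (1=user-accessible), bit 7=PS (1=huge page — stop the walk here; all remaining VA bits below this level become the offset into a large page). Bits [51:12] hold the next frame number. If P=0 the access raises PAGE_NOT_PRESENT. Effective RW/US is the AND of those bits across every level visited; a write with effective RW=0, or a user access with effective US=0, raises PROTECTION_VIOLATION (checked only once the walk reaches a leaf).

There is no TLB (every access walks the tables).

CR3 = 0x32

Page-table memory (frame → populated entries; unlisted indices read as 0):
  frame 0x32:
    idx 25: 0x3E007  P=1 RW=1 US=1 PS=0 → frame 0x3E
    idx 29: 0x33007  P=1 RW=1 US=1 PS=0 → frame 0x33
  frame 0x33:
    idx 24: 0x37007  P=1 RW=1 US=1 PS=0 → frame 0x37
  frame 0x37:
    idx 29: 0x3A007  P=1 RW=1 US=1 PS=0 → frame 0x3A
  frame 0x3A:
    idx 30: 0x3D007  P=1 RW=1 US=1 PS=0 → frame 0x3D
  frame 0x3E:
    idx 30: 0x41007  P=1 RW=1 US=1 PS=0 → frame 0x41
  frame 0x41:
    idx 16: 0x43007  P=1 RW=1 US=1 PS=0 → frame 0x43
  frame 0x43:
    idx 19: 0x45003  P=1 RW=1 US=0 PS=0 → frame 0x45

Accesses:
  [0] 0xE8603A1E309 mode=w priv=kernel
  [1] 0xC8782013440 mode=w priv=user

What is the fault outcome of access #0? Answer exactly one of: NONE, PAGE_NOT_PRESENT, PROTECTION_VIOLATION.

Walk each access:
#0 VA=0xE8603A1E309 (w,kernel):
  L0: frame=0x32 idx=29 entry=0x33007 [P=1 RW=1 US=1 PS=0]
  L1: frame=0x33 idx=24 entry=0x37007 [P=1 RW=1 US=1 PS=0]
  L2: frame=0x37 idx=29 entry=0x3A007 [P=1 RW=1 US=1 PS=0]
  L3: frame=0x3A idx=30 entry=0x3D007 [P=1 RW=1 US=1 PS=0]
  ⇒ phys 0x3D309  [4 reads]
#1 VA=0xC8782013440 (w,user):
  L0: frame=0x32 idx=25 entry=0x3E007 [P=1 RW=1 US=1 PS=0]
  L1: frame=0x3E idx=30 entry=0x41007 [P=1 RW=1 US=1 PS=0]
  L2: frame=0x41 idx=16 entry=0x43007 [P=1 RW=1 US=1 PS=0]
  L3: frame=0x43 idx=19 entry=0x45003 [P=1 RW=1 US=0 PS=0]
  ⇒ fault: PROTECTION_VIOLATION  — 4 lookups

Access #0 fault: NONE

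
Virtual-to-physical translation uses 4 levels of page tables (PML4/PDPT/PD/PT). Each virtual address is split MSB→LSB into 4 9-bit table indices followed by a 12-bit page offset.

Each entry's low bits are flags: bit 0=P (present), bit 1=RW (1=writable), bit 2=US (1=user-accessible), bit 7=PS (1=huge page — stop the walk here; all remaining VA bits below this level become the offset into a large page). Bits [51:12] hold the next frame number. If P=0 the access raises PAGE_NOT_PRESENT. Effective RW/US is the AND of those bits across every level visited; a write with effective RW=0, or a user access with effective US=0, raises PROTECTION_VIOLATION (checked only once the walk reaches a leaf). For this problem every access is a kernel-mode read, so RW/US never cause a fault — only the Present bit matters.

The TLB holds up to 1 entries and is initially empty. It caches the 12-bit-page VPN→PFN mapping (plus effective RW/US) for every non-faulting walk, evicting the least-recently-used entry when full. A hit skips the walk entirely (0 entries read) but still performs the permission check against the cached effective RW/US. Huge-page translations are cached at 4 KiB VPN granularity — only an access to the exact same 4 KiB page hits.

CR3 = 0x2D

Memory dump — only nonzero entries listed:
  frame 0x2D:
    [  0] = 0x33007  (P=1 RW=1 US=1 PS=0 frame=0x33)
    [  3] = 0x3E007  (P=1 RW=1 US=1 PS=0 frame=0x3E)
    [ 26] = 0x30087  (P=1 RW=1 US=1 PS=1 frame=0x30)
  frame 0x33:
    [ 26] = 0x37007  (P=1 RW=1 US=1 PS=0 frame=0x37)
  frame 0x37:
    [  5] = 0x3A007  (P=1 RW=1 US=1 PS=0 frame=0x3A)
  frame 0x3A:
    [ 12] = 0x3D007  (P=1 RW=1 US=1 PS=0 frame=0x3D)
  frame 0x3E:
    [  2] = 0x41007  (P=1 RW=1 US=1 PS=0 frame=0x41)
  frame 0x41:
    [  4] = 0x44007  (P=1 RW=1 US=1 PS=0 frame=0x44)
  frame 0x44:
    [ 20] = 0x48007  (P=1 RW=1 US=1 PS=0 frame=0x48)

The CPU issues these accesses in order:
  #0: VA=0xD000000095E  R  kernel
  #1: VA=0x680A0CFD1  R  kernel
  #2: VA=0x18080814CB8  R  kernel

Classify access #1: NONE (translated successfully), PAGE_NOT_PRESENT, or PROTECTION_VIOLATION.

Walk each access:
#0 VA=0xD000000095E (r,kernel):
  L0 @0x2D[26] → 0x30087  P=1,RW=1,US=1,PS=1
  → PA=0x3095E (huge @L0)  (1 entries read)
#1 VA=0x680A0CFD1 (r,kernel):
  L0 @0x2D[0] → 0x33007  P=1,RW=1,US=1,PS=0
  L1 @0x33[26] → 0x37007  P=1,RW=1,US=1,PS=0
  L2 @0x37[5] → 0x3A007  P=1,RW=1,US=1,PS=0
  L3 @0x3A[12] → 0x3D007  P=1,RW=1,US=1,PS=0
  → PA=0x3DFD1  (4 entries read)
#2 VA=0x18080814CB8 (r,kernel):
  L0 @0x2D[3] → 0x3E007  P=1,RW=1,US=1,PS=0
  L1 @0x3E[2] → 0x41007  P=1,RW=1,US=1,PS=0
  L2 @0x41[4] → 0x44007  P=1,RW=1,US=1,PS=0
  L3 @0x44[20] → 0x48007  P=1,RW=1,US=1,PS=0
  → PA=0x48CB8  (4 entries read)

Access #1 fault: NONE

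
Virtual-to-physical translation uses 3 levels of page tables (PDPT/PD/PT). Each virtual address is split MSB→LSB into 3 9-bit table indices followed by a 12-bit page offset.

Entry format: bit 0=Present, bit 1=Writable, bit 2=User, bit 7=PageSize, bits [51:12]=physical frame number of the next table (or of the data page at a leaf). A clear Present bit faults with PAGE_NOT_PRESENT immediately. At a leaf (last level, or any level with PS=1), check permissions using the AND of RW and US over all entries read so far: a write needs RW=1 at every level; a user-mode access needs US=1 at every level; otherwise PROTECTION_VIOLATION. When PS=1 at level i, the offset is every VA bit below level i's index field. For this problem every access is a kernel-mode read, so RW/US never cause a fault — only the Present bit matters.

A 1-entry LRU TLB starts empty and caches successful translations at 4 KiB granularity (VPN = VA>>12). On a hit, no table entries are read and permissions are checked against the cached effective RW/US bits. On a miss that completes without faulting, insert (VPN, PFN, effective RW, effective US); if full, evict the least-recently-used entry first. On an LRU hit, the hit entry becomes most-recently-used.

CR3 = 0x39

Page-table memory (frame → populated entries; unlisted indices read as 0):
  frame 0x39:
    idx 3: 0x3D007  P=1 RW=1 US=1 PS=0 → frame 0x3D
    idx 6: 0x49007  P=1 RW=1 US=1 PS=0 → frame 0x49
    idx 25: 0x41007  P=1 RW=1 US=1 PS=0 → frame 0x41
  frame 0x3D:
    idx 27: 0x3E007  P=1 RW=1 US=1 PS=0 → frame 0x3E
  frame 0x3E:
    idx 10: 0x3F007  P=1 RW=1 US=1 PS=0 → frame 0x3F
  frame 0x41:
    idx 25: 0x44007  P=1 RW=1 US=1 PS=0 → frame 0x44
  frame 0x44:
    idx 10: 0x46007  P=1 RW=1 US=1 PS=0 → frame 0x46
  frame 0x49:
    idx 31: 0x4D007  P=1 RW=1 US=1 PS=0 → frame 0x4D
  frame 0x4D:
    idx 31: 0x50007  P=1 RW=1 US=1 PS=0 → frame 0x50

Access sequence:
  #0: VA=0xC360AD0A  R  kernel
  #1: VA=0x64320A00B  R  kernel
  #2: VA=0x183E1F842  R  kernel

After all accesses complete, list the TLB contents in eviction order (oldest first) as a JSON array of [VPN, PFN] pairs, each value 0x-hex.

Trace:
#0 VA=0xC360AD0A (r,kernel):
  L0: frame=0x39 idx=3 entry=0x3D007 [P=1 RW=1 US=1 PS=0]
  L1: frame=0x3D idx=27 entry=0x3E007 [P=1 RW=1 US=1 PS=0]
  L2: frame=0x3E idx=10 entry=0x3F007 [P=1 RW=1 US=1 PS=0]
  ✓ 0x3FD0A  — 3 lookups
#1 VA=0x64320A00B (r,kernel):
  L0: frame=0x39 idx=25 entry=0x41007 [P=1 RW=1 US=1 PS=0]
  L1: frame=0x41 idx=25 entry=0x44007 [P=1 RW=1 US=1 PS=0]
  L2: frame=0x44 idx=10 entry=0x46007 [P=1 RW=1 US=1 PS=0]
  ✓ 0x4600B  — 3 lookups
#2 VA=0x183E1F842 (r,kernel):
  L0: frame=0x39 idx=6 entry=0x49007 [P=1 RW=1 US=1 PS=0]
  L1: frame=0x49 idx=31 entry=0x4D007 [P=1 RW=1 US=1 PS=0]
  L2: frame=0x4D idx=31 entry=0x50007 [P=1 RW=1 US=1 PS=0]
  ✓ 0x50842  — 3 lookups

TLB: [["0x183E1F", "0x50"]]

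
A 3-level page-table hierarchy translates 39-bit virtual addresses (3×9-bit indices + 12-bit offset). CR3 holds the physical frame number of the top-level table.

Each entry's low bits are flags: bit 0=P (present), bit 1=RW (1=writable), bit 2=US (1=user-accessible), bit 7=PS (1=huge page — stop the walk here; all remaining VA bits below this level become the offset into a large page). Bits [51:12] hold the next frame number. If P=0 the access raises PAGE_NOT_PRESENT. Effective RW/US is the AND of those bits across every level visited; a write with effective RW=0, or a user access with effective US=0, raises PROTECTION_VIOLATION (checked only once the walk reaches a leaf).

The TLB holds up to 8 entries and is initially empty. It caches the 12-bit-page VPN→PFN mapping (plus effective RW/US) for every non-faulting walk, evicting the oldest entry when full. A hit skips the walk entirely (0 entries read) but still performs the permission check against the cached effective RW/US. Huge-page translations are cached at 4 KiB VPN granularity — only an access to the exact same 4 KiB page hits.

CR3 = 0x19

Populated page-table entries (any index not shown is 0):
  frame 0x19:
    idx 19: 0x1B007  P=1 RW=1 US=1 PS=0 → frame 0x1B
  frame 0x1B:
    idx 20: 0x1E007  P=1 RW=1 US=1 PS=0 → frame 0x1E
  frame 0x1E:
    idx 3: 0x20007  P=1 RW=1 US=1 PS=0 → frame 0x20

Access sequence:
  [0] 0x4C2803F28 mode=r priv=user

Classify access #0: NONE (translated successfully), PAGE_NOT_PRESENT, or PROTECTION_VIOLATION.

Per-access translation:
#0 VA=0x4C2803F28 (r,user):
  lvl0: tbl 0x19, slot 19 ⇒ 0x1B007 (P1/RW1/US1/PS0)
  lvl1: tbl 0x1B, slot 20 ⇒ 0x1E007 (P1/RW1/US1/PS0)
  lvl2: tbl 0x1E, slot 3 ⇒ 0x20007 (P1/RW1/US1/PS0)
  → PA=0x20F28  (3 entries read)

Access #0 fault: NONE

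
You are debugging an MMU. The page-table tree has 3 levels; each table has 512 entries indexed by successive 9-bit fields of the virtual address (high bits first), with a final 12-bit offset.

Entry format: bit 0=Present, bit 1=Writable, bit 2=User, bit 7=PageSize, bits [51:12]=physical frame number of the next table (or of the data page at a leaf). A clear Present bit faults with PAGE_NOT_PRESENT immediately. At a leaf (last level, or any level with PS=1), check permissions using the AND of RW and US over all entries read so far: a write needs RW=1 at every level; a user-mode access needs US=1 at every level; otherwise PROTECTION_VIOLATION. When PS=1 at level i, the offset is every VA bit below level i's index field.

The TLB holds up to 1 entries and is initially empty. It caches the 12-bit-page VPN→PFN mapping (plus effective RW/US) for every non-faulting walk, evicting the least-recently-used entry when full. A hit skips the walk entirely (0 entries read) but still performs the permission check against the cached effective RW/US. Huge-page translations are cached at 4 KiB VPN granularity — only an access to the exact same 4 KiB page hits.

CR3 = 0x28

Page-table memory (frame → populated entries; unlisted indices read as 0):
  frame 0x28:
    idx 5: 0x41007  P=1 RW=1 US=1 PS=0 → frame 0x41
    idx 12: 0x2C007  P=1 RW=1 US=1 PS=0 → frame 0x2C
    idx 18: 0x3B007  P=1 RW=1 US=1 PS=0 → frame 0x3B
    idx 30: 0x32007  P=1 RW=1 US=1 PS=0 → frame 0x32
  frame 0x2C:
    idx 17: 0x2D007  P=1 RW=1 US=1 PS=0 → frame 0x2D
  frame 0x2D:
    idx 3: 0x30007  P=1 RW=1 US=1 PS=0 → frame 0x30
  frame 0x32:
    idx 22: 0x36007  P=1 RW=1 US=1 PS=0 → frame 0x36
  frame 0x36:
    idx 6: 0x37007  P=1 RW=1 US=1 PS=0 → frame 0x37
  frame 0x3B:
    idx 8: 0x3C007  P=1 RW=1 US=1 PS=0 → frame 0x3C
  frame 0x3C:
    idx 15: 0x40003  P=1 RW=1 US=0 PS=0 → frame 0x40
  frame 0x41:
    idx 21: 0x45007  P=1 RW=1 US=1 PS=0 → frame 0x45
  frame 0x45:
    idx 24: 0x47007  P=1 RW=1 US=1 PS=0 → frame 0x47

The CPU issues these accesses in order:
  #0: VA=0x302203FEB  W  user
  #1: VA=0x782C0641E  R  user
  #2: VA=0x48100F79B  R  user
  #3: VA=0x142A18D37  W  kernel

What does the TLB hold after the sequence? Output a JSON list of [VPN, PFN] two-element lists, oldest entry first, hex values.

Walk each access:
#0 VA=0x302203FEB (w,user):
  lvl0: tbl 0x28, slot 12 ⇒ 0x2C007 (P1/RW1/US1/PS0)
  lvl1: tbl 0x2C, slot 17 ⇒ 0x2D007 (P1/RW1/US1/PS0)
  lvl2: tbl 0x2D, slot 3 ⇒ 0x30007 (P1/RW1/US1/PS0)
  ✓ 0x30FEB  — 3 lookups
#1 VA=0x782C0641E (r,user):
  lvl0: tbl 0x28, slot 30 ⇒ 0x32007 (P1/RW1/US1/PS0)
  lvl1: tbl 0x32, slot 22 ⇒ 0x36007 (P1/RW1/US1/PS0)
  lvl2: tbl 0x36, slot 6 ⇒ 0x37007 (P1/RW1/US1/PS0)
  ✓ 0x3741E  — 3 lookups
#2 VA=0x48100F79B (r,user):
  lvl0: tbl 0x28, slot 18 ⇒ 0x3B007 (P1/RW1/US1/PS0)
  lvl1: tbl 0x3B, slot 8 ⇒ 0x3C007 (P1/RW1/US1/PS0)
  lvl2: tbl 0x3C, slot 15 ⇒ 0x40003 (P1/RW1/US0/PS0)
  ⇒ fault: PROTECTION_VIOLATION  — 3 lookups
#3 VA=0x142A18D37 (w,kernel):
  lvl0: tbl 0x28, slot 5 ⇒ 0x41007 (P1/RW1/US1/PS0)
  lvl1: tbl 0x41, slot 21 ⇒ 0x45007 (P1/RW1/US1/PS0)
  lvl2: tbl 0x45, slot 24 ⇒ 0x47007 (P1/RW1/US1/PS0)
  ✓ 0x47D37  — 3 lookups

TLB: [["0x142A18", "0x47"]]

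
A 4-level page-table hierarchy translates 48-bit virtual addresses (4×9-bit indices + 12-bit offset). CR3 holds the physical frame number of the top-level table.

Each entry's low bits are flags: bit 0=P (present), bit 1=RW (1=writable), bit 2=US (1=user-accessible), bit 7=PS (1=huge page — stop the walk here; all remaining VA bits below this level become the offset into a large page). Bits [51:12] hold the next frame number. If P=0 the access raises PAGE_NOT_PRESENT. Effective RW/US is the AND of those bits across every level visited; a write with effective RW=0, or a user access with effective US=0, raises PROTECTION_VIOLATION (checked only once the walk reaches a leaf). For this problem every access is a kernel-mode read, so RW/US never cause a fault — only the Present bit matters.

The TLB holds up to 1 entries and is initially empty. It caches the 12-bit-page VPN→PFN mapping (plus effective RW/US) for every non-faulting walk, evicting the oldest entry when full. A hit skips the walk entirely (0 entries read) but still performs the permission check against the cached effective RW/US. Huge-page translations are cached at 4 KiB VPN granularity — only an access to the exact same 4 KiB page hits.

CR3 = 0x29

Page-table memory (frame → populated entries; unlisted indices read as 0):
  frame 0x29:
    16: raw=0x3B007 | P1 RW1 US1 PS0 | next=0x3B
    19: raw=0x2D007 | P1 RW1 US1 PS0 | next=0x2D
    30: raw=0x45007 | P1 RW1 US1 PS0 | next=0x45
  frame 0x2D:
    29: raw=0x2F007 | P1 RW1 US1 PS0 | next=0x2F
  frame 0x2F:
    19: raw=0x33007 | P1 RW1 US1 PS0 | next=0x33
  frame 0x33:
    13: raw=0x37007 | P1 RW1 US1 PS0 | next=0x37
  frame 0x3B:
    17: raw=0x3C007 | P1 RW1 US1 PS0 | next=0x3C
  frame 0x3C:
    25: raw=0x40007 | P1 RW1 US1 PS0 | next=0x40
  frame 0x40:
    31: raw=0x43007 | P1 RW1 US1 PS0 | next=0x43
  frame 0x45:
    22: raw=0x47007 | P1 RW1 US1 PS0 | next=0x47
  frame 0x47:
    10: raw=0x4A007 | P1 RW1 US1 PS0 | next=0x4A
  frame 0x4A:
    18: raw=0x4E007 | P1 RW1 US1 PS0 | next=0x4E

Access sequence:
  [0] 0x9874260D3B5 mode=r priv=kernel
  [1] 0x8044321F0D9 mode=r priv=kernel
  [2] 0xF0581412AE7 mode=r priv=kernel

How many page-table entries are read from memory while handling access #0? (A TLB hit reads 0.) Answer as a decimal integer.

Walk each access:
#0 VA=0x9874260D3B5 (r,kernel):
  [0] read 0x29 idx=19: raw=0x2D007 flags P=1 W=1 U=1 S=0
  [1] read 0x2D idx=29: raw=0x2F007 flags P=1 W=1 U=1 S=0
  [2] read 0x2F idx=19: raw=0x33007 flags P=1 W=1 U=1 S=0
  [3] read 0x33 idx=13: raw=0x37007 flags P=1 W=1 U=1 S=0
  ⇒ phys 0x373B5  [4 reads]
#1 VA=0x8044321F0D9 (r,kernel):
  [0] read 0x29 idx=16: raw=0x3B007 flags P=1 W=1 U=1 S=0
  [1] read 0x3B idx=17: raw=0x3C007 flags P=1 W=1 U=1 S=0
  [2] read 0x3C idx=25: raw=0x40007 flags P=1 W=1 U=1 S=0
  [3] read 0x40 idx=31: raw=0x43007 flags P=1 W=1 U=1 S=0
  ⇒ phys 0x430D9  [4 reads]
#2 VA=0xF0581412AE7 (r,kernel):
  [0] read 0x29 idx=30: raw=0x45007 flags P=1 W=1 U=1 S=0
  [1] read 0x45 idx=22: raw=0x47007 flags P=1 W=1 U=1 S=0
  [2] read 0x47 idx=10: raw=0x4A007 flags P=1 W=1 U=1 S=0
  [3] read 0x4A idx=18: raw=0x4E007 flags P=1 W=1 U=1 S=0
  ⇒ phys 0x4EAE7  [4 reads]

Entries read for #0: 4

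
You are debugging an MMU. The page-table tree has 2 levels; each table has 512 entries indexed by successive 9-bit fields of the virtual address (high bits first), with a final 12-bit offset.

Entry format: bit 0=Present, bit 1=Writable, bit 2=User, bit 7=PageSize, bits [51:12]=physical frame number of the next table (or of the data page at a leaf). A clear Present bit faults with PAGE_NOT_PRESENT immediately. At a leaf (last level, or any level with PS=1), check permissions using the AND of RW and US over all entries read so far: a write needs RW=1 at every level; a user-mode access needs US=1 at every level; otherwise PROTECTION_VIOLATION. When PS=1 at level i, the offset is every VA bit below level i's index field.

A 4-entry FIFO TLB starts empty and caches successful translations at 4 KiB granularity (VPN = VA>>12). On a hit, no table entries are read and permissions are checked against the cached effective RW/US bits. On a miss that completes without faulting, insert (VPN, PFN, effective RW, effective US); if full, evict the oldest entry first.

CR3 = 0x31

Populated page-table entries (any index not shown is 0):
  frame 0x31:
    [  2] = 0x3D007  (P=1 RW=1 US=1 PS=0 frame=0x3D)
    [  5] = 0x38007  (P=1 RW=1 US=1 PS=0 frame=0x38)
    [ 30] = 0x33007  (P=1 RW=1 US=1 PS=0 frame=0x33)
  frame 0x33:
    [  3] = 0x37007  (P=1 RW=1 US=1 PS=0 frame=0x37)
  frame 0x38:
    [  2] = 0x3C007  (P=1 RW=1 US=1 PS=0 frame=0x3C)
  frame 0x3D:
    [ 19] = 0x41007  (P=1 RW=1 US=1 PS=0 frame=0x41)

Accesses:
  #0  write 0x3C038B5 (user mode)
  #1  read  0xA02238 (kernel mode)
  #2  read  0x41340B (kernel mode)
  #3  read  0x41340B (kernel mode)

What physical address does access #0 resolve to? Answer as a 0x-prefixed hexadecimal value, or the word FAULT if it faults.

Walk each access:
#0 VA=0x3C038B5 (w,user):
  [0] read 0x31 idx=30: raw=0x33007 flags P=1 W=1 U=1 S=0
  [1] read 0x33 idx=3: raw=0x37007 flags P=1 W=1 U=1 S=0
  ⇒ phys 0x378B5  [2 reads]
#1 VA=0xA02238 (r,kernel):
  [0] read 0x31 idx=5: raw=0x38007 flags P=1 W=1 U=1 S=0
  [1] read 0x38 idx=2: raw=0x3C007 flags P=1 W=1 U=1 S=0
  ⇒ phys 0x3C238  [2 reads]
#2 VA=0x41340B (r,kernel):
  [0] read 0x31 idx=2: raw=0x3D007 flags P=1 W=1 U=1 S=0
  [1] read 0x3D idx=19: raw=0x41007 flags P=1 W=1 U=1 S=0
  ⇒ phys 0x4140B  [2 reads]
#3 VA=0x41340B (r,kernel):
  TLB hit vpn=0x413 → PA=0x4140B

Access #0 PA: 0x378B5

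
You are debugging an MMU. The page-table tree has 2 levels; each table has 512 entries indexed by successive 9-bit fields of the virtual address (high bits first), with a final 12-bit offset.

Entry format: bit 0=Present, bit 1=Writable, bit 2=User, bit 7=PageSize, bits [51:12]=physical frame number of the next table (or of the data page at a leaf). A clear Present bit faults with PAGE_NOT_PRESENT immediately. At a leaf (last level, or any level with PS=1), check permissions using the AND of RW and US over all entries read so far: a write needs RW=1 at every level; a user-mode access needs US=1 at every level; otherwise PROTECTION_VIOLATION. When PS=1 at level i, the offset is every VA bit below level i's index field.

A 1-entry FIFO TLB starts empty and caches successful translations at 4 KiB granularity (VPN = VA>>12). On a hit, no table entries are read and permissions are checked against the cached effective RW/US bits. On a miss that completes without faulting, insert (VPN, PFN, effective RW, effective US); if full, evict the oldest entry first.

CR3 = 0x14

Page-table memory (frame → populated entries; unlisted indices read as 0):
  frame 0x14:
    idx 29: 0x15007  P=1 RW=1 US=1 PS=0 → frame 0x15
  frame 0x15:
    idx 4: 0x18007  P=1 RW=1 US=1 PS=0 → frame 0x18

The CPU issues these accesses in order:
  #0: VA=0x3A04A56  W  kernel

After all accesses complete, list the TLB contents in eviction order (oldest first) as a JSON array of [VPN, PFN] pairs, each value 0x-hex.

Walk each access:
#0 VA=0x3A04A56 (w,kernel):
  lvl0: tbl 0x14, slot 29 ⇒ 0x15007 (P1/RW1/US1/PS0)
  lvl1: tbl 0x15, slot 4 ⇒ 0x18007 (P1/RW1/US1/PS0)
  → PA=0x18A56  (2 entries read)

TLB: [["0x3A04", "0x18"]]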